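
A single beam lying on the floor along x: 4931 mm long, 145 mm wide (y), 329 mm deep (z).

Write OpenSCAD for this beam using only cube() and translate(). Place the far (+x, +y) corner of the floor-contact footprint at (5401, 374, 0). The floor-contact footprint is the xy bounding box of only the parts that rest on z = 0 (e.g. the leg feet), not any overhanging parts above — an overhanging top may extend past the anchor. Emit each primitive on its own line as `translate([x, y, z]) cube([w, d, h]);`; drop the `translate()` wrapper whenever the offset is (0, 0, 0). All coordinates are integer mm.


translate([470, 229, 0]) cube([4931, 145, 329]);


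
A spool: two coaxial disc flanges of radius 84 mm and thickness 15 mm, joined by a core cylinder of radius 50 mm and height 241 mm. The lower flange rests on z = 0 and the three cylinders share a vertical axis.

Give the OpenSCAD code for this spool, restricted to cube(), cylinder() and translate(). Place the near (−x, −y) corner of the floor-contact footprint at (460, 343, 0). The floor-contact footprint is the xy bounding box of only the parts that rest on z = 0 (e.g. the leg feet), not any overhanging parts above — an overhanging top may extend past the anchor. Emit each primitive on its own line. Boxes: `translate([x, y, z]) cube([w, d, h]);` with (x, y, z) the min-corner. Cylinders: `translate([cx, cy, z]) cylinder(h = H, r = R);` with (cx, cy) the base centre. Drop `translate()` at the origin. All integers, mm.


translate([544, 427, 0]) cylinder(h = 15, r = 84);
translate([544, 427, 15]) cylinder(h = 241, r = 50);
translate([544, 427, 256]) cylinder(h = 15, r = 84);


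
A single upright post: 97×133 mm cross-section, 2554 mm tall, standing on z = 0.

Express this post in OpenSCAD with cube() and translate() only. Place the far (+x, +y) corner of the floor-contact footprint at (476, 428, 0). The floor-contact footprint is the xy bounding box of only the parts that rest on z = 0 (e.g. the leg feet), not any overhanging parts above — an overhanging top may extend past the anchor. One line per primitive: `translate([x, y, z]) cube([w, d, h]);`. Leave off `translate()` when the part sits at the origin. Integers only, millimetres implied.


translate([379, 295, 0]) cube([97, 133, 2554]);


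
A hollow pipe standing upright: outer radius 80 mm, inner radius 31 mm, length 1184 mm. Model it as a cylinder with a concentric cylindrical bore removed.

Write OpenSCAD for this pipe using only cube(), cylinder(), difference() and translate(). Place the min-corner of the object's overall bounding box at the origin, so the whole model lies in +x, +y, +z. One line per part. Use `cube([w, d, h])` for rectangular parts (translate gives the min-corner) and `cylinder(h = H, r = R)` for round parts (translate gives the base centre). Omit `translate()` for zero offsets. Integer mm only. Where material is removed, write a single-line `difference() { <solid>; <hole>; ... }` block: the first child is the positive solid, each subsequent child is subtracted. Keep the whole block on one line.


difference() { translate([80, 80, 0]) cylinder(h = 1184, r = 80); translate([80, 80, 0]) cylinder(h = 1184, r = 31); }


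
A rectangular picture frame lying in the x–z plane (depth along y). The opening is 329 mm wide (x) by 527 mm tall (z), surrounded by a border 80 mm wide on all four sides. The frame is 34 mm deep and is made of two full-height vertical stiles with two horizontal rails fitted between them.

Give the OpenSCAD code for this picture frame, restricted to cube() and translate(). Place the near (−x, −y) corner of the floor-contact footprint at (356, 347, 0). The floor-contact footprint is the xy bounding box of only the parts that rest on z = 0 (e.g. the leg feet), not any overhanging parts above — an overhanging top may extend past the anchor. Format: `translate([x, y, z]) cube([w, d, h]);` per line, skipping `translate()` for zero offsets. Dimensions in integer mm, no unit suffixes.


translate([356, 347, 0]) cube([80, 34, 687]);
translate([765, 347, 0]) cube([80, 34, 687]);
translate([436, 347, 0]) cube([329, 34, 80]);
translate([436, 347, 607]) cube([329, 34, 80]);


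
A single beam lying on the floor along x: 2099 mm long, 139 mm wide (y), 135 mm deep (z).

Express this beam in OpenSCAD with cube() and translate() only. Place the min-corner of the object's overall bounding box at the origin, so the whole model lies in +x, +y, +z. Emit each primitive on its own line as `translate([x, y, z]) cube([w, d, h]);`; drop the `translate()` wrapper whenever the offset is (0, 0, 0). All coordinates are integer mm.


cube([2099, 139, 135]);


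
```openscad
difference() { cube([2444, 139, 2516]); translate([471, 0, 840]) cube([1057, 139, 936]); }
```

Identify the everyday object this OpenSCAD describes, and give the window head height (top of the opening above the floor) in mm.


A wall with a window opening. The window head height is 1776 mm.

A wall with a rectangular opening subtracted — a window. Sill at z = 840, opening 936 mm tall, so the head is at 840 + 936 = 1776 mm.


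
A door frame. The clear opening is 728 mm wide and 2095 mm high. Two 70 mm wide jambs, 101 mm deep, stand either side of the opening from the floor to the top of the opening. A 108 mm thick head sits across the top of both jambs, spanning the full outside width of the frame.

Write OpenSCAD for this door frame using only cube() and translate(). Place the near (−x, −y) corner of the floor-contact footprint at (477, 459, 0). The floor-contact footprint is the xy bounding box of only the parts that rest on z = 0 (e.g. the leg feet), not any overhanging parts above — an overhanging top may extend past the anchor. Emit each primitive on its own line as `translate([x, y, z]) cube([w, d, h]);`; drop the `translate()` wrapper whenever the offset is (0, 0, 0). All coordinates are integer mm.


translate([477, 459, 0]) cube([70, 101, 2095]);
translate([1275, 459, 0]) cube([70, 101, 2095]);
translate([477, 459, 2095]) cube([868, 101, 108]);


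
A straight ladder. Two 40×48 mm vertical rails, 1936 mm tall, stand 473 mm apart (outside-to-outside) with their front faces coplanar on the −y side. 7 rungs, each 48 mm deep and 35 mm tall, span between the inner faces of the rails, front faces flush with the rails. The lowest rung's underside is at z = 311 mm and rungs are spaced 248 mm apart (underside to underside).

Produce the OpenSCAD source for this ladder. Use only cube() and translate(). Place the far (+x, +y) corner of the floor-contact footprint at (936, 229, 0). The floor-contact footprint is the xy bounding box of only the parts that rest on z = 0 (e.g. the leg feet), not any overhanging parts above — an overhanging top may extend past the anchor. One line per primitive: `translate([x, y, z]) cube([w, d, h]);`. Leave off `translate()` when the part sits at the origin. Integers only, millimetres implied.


translate([463, 181, 0]) cube([40, 48, 1936]);
translate([896, 181, 0]) cube([40, 48, 1936]);
translate([503, 181, 311]) cube([393, 48, 35]);
translate([503, 181, 559]) cube([393, 48, 35]);
translate([503, 181, 807]) cube([393, 48, 35]);
translate([503, 181, 1055]) cube([393, 48, 35]);
translate([503, 181, 1303]) cube([393, 48, 35]);
translate([503, 181, 1551]) cube([393, 48, 35]);
translate([503, 181, 1799]) cube([393, 48, 35]);


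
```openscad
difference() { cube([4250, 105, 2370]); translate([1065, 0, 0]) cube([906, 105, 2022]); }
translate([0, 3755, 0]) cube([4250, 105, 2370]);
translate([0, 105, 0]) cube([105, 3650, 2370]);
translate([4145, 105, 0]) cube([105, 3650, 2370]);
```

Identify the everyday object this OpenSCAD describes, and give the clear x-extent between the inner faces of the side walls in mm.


A single room. The interior width is 4040 mm.

Four walls enclosing a rectangle with a door in the front wall — a room. Outside width 4250 minus two 105 mm walls gives 4040 mm.


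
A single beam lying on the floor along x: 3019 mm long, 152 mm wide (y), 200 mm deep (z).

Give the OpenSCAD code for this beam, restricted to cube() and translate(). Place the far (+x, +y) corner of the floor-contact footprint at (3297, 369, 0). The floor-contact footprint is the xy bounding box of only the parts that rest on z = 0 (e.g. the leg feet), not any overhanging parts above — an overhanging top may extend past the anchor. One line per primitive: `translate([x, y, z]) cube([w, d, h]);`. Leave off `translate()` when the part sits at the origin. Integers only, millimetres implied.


translate([278, 217, 0]) cube([3019, 152, 200]);


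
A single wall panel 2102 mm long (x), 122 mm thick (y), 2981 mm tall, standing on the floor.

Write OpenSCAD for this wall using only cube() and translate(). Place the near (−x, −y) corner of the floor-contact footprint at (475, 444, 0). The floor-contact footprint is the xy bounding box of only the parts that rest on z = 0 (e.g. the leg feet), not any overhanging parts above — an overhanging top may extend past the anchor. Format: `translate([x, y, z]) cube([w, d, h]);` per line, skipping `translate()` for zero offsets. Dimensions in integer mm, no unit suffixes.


translate([475, 444, 0]) cube([2102, 122, 2981]);


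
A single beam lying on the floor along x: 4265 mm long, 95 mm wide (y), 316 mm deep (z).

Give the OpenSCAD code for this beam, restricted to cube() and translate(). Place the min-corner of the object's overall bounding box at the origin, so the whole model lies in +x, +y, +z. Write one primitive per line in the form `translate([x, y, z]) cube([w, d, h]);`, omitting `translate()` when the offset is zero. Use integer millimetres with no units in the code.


cube([4265, 95, 316]);


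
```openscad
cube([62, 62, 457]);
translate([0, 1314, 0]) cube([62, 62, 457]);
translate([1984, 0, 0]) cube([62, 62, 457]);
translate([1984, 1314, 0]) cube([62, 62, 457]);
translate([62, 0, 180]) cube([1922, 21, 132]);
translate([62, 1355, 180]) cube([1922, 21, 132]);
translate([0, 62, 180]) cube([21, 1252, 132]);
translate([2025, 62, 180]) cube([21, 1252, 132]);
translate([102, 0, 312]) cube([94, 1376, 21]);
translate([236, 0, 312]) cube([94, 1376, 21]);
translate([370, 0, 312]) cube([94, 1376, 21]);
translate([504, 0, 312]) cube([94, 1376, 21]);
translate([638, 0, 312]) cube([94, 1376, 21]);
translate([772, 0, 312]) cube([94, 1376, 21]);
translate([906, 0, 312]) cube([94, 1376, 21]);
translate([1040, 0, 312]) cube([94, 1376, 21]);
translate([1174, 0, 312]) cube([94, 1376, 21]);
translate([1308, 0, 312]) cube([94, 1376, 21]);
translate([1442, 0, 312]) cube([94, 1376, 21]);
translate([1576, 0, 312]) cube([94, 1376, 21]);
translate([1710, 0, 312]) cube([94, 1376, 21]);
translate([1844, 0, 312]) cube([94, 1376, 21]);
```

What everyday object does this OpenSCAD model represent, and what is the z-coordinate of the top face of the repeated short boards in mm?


A bed frame. The slat-top height is 333 mm.

Four posts, four rails, and a row of slats — a bed frame. Slats sit on the rails at z = 180 + 132 = 312; with slat thickness 21, the top is 333 mm.


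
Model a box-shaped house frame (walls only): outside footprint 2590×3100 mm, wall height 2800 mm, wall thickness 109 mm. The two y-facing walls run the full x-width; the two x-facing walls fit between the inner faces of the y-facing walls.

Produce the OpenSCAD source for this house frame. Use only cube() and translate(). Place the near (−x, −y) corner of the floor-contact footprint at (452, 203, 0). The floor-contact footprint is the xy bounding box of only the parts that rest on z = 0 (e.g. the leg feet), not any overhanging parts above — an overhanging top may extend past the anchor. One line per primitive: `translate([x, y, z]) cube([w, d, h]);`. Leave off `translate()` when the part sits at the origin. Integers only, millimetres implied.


translate([452, 203, 0]) cube([2590, 109, 2800]);
translate([452, 3194, 0]) cube([2590, 109, 2800]);
translate([452, 312, 0]) cube([109, 2882, 2800]);
translate([2933, 312, 0]) cube([109, 2882, 2800]);


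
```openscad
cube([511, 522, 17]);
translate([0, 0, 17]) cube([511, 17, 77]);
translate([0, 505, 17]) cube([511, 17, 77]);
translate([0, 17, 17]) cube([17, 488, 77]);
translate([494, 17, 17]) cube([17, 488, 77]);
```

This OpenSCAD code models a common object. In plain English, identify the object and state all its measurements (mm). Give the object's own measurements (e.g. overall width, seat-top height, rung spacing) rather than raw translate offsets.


An open-topped rectangular box: outside dimensions 511×522×94 mm, with a uniform wall and base thickness of 17 mm. The base is a full 511×522 slab on the floor; four walls sit on top of the base. The front and back walls (the −y and +y sides) span the full width; the two side walls fit between them.


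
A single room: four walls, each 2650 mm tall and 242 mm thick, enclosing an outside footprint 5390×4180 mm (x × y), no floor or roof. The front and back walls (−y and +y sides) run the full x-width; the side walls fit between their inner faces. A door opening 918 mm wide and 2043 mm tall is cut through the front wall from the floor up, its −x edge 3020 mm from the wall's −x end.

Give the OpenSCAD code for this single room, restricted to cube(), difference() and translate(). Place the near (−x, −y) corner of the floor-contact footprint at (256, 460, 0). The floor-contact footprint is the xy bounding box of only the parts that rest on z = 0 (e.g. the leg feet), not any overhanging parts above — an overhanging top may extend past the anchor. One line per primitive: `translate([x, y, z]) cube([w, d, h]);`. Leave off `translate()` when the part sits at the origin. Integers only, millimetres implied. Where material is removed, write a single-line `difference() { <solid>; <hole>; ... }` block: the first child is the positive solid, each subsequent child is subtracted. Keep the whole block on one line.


difference() { translate([256, 460, 0]) cube([5390, 242, 2650]); translate([3276, 460, 0]) cube([918, 242, 2043]); }
translate([256, 4398, 0]) cube([5390, 242, 2650]);
translate([256, 702, 0]) cube([242, 3696, 2650]);
translate([5404, 702, 0]) cube([242, 3696, 2650]);


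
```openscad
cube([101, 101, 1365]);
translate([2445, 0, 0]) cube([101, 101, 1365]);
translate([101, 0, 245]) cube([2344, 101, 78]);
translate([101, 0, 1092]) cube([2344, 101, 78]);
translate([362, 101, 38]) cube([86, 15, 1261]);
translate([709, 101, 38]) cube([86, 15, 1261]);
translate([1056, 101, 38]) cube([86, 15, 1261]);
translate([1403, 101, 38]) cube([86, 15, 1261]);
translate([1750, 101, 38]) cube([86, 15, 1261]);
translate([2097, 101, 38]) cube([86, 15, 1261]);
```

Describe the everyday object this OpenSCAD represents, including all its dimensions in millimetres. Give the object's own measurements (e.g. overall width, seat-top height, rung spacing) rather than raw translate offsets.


A fence section. Two 101×101 mm posts, 1365 mm tall, stand on the floor with a clear span of 2344 mm between their inner faces. Two horizontal rails of 101×78 mm section span the gap between the posts with their undersides at z = 245 mm and z = 1092 mm, flush with the posts' −y face. 6 pickets, each 86 mm wide, 15 mm thick and 1261 mm tall, are fixed to the +y face of the rails with their bottoms at z = 38 mm, spaced across the span with a 261 mm gap after the −x post and between neighbouring pickets, with 262 mm left before the +x post.


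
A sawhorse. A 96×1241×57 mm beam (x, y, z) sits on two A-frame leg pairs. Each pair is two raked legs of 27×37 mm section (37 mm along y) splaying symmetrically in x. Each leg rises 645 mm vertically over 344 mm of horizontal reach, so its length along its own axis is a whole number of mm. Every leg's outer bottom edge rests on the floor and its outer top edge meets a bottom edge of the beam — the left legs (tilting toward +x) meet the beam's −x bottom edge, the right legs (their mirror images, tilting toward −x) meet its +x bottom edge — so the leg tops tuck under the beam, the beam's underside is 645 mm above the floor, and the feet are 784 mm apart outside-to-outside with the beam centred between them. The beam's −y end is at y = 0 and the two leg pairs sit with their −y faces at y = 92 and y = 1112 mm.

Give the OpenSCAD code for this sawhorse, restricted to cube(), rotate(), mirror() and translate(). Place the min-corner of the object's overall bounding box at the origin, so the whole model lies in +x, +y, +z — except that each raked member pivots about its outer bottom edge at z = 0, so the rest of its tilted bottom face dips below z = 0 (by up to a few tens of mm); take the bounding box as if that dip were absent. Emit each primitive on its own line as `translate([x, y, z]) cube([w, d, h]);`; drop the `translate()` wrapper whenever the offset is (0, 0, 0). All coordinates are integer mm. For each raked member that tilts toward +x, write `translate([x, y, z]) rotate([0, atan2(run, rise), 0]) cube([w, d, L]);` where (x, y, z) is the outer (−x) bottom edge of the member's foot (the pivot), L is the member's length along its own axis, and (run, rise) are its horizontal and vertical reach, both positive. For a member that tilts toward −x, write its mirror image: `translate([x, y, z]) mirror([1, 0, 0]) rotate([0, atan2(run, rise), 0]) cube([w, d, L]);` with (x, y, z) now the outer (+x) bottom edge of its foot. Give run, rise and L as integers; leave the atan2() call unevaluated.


translate([344, 0, 645]) cube([96, 1241, 57]);
translate([0, 92, 0]) rotate([0, atan2(344, 645), 0]) cube([27, 37, 731]);
translate([784, 92, 0]) mirror([1, 0, 0]) rotate([0, atan2(344, 645), 0]) cube([27, 37, 731]);
translate([0, 1112, 0]) rotate([0, atan2(344, 645), 0]) cube([27, 37, 731]);
translate([784, 1112, 0]) mirror([1, 0, 0]) rotate([0, atan2(344, 645), 0]) cube([27, 37, 731]);


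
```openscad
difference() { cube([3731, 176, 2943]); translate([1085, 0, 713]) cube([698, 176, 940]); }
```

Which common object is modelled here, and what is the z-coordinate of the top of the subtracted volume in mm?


A wall with a window opening. The window head height is 1653 mm.

A wall with a rectangular opening subtracted — a window. Sill at z = 713, opening 940 mm tall, so the head is at 713 + 940 = 1653 mm.


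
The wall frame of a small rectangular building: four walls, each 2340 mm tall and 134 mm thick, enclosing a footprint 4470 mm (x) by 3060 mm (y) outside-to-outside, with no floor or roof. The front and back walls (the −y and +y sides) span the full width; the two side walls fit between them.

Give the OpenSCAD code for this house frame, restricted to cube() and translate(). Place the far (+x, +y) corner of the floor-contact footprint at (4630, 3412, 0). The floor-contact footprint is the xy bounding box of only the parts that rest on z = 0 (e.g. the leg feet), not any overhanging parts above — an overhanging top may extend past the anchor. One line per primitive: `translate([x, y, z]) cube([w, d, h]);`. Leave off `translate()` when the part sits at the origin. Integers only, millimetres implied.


translate([160, 352, 0]) cube([4470, 134, 2340]);
translate([160, 3278, 0]) cube([4470, 134, 2340]);
translate([160, 486, 0]) cube([134, 2792, 2340]);
translate([4496, 486, 0]) cube([134, 2792, 2340]);


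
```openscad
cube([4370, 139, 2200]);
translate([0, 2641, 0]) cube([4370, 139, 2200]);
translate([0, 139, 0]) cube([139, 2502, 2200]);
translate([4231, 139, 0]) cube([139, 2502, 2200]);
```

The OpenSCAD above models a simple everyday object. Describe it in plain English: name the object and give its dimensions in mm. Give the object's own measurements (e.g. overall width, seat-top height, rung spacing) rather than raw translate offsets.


The wall frame of a small rectangular building: four walls, each 2200 mm tall and 139 mm thick, enclosing a footprint 4370 mm (x) by 2780 mm (y) outside-to-outside, with no floor or roof. The front and back walls (the −y and +y sides) span the full width; the two side walls fit between them.


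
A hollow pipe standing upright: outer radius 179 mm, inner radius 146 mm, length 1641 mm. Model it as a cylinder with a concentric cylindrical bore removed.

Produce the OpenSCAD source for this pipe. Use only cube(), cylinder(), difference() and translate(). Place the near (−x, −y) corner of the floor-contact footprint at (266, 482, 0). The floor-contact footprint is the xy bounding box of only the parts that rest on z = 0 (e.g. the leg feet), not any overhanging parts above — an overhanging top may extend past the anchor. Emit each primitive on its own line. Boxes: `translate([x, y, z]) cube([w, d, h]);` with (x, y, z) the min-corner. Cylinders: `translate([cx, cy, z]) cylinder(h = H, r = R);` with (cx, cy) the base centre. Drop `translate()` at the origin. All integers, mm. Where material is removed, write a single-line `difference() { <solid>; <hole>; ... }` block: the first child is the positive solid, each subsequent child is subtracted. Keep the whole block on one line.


difference() { translate([445, 661, 0]) cylinder(h = 1641, r = 179); translate([445, 661, 0]) cylinder(h = 1641, r = 146); }


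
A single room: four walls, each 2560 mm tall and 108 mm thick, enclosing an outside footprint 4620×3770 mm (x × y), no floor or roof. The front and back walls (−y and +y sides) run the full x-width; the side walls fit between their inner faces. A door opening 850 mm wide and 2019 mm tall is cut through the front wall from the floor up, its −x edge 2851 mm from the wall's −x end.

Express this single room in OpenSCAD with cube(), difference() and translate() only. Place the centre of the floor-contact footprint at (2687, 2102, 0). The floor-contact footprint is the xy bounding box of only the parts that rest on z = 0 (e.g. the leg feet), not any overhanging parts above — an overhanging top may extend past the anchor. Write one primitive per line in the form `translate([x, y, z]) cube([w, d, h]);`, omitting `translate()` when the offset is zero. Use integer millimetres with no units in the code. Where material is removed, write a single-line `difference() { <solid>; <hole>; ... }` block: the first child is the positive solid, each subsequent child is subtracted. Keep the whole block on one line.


difference() { translate([377, 217, 0]) cube([4620, 108, 2560]); translate([3228, 217, 0]) cube([850, 108, 2019]); }
translate([377, 3879, 0]) cube([4620, 108, 2560]);
translate([377, 325, 0]) cube([108, 3554, 2560]);
translate([4889, 325, 0]) cube([108, 3554, 2560]);


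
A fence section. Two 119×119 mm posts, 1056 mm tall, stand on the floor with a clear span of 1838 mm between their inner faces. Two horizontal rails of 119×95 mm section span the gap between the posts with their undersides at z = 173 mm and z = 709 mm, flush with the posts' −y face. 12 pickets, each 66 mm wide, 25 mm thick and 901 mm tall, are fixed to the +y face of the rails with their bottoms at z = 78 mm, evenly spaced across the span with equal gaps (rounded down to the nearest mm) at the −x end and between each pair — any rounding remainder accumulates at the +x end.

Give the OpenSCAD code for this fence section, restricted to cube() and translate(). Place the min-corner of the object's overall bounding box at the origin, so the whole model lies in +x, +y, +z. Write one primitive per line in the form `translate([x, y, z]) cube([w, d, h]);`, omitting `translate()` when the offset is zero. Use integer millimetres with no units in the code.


cube([119, 119, 1056]);
translate([1957, 0, 0]) cube([119, 119, 1056]);
translate([119, 0, 173]) cube([1838, 119, 95]);
translate([119, 0, 709]) cube([1838, 119, 95]);
translate([199, 119, 78]) cube([66, 25, 901]);
translate([345, 119, 78]) cube([66, 25, 901]);
translate([491, 119, 78]) cube([66, 25, 901]);
translate([637, 119, 78]) cube([66, 25, 901]);
translate([783, 119, 78]) cube([66, 25, 901]);
translate([929, 119, 78]) cube([66, 25, 901]);
translate([1075, 119, 78]) cube([66, 25, 901]);
translate([1221, 119, 78]) cube([66, 25, 901]);
translate([1367, 119, 78]) cube([66, 25, 901]);
translate([1513, 119, 78]) cube([66, 25, 901]);
translate([1659, 119, 78]) cube([66, 25, 901]);
translate([1805, 119, 78]) cube([66, 25, 901]);


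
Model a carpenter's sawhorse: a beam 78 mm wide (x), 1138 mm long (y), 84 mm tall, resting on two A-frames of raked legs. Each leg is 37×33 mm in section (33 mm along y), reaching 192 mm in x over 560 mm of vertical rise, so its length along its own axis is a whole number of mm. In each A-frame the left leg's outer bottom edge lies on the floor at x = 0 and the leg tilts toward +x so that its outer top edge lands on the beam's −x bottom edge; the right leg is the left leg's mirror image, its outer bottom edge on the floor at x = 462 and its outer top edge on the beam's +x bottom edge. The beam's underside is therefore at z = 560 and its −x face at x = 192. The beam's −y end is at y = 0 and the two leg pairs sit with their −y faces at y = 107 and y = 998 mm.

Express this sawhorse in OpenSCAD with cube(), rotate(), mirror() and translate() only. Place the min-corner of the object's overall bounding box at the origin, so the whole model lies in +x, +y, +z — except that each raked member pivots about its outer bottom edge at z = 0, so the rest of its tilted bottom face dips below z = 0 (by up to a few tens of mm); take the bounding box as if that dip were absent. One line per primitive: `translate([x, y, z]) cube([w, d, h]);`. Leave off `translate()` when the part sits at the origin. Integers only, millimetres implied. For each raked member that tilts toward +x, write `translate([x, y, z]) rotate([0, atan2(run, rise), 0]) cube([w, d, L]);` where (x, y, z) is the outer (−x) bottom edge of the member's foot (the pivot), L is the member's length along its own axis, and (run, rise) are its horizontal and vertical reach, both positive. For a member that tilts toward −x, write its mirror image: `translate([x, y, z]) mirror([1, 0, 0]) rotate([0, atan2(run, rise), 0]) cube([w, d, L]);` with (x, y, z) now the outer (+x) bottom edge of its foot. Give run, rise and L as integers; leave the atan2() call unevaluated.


translate([192, 0, 560]) cube([78, 1138, 84]);
translate([0, 107, 0]) rotate([0, atan2(192, 560), 0]) cube([37, 33, 592]);
translate([462, 107, 0]) mirror([1, 0, 0]) rotate([0, atan2(192, 560), 0]) cube([37, 33, 592]);
translate([0, 998, 0]) rotate([0, atan2(192, 560), 0]) cube([37, 33, 592]);
translate([462, 998, 0]) mirror([1, 0, 0]) rotate([0, atan2(192, 560), 0]) cube([37, 33, 592]);


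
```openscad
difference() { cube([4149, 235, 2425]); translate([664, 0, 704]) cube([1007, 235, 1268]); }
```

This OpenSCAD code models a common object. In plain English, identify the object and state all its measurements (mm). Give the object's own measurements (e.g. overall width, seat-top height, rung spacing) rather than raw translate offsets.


A wall 4149 mm long (x), 235 mm thick (y), 2425 mm tall, with a rectangular window opening cut through it. The opening is 1007 mm wide and 1268 mm tall; its sill is at z = 704 mm and its near (−x) edge is 664 mm from the wall's −x end. The opening passes through the full wall thickness.


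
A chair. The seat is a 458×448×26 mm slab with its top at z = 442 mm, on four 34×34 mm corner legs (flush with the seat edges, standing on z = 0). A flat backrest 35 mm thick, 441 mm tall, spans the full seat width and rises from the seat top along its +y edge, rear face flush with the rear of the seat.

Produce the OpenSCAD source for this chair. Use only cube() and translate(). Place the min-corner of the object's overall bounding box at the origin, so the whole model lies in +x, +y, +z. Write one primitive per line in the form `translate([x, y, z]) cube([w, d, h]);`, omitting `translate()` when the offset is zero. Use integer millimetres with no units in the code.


translate([0, 0, 416]) cube([458, 448, 26]);
cube([34, 34, 416]);
translate([424, 0, 0]) cube([34, 34, 416]);
translate([0, 414, 0]) cube([34, 34, 416]);
translate([424, 414, 0]) cube([34, 34, 416]);
translate([0, 413, 442]) cube([458, 35, 441]);


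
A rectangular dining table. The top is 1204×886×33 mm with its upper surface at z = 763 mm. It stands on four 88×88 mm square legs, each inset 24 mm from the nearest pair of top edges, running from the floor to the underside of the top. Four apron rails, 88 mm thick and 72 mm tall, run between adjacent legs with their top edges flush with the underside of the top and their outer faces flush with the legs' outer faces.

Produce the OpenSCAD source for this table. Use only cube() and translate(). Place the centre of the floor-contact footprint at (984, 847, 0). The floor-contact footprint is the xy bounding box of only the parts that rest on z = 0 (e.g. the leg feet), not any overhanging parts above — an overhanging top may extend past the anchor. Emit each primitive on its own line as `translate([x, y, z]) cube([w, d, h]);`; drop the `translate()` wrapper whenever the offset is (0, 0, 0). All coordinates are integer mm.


translate([382, 404, 730]) cube([1204, 886, 33]);
translate([406, 428, 0]) cube([88, 88, 730]);
translate([1474, 428, 0]) cube([88, 88, 730]);
translate([406, 1178, 0]) cube([88, 88, 730]);
translate([1474, 1178, 0]) cube([88, 88, 730]);
translate([494, 428, 658]) cube([980, 88, 72]);
translate([494, 1178, 658]) cube([980, 88, 72]);
translate([406, 516, 658]) cube([88, 662, 72]);
translate([1474, 516, 658]) cube([88, 662, 72]);


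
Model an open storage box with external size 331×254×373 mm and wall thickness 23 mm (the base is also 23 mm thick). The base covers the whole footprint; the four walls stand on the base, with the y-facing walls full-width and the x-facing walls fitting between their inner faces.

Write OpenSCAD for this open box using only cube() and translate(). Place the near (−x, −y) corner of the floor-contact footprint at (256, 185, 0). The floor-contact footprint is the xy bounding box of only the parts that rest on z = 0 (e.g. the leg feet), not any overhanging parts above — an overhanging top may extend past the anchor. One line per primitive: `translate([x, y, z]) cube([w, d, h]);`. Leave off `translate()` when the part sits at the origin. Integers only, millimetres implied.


translate([256, 185, 0]) cube([331, 254, 23]);
translate([256, 185, 23]) cube([331, 23, 350]);
translate([256, 416, 23]) cube([331, 23, 350]);
translate([256, 208, 23]) cube([23, 208, 350]);
translate([564, 208, 23]) cube([23, 208, 350]);


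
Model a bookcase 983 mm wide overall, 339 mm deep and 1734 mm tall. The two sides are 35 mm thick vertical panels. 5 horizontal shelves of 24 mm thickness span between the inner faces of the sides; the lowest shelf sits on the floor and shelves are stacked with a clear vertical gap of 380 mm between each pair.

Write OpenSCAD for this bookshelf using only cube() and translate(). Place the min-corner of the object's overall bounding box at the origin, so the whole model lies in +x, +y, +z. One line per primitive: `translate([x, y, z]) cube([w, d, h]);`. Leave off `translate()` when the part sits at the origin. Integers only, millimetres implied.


cube([35, 339, 1734]);
translate([948, 0, 0]) cube([35, 339, 1734]);
translate([35, 0, 0]) cube([913, 339, 24]);
translate([35, 0, 404]) cube([913, 339, 24]);
translate([35, 0, 808]) cube([913, 339, 24]);
translate([35, 0, 1212]) cube([913, 339, 24]);
translate([35, 0, 1616]) cube([913, 339, 24]);


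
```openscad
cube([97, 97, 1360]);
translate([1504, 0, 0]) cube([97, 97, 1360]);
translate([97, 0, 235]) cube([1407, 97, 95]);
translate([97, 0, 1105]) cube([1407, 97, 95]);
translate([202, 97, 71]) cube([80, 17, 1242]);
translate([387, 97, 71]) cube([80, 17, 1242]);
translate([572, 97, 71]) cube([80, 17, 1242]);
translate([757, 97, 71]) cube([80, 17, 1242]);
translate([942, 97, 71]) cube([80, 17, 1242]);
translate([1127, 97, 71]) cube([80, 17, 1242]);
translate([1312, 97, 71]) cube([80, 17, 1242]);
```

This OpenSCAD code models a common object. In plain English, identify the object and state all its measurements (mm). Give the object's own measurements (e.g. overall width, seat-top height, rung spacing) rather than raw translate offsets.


A fence section. Two 97×97 mm posts, 1360 mm tall, stand on the floor with a clear span of 1407 mm between their inner faces. Two horizontal rails of 97×95 mm section span the gap between the posts with their undersides at z = 235 mm and z = 1105 mm, flush with the posts' −y face. 7 pickets, each 80 mm wide, 17 mm thick and 1242 mm tall, are fixed to the +y face of the rails with their bottoms at z = 71 mm, spaced across the span with a 105 mm gap after the −x post and between neighbouring pickets, with 112 mm left before the +x post.


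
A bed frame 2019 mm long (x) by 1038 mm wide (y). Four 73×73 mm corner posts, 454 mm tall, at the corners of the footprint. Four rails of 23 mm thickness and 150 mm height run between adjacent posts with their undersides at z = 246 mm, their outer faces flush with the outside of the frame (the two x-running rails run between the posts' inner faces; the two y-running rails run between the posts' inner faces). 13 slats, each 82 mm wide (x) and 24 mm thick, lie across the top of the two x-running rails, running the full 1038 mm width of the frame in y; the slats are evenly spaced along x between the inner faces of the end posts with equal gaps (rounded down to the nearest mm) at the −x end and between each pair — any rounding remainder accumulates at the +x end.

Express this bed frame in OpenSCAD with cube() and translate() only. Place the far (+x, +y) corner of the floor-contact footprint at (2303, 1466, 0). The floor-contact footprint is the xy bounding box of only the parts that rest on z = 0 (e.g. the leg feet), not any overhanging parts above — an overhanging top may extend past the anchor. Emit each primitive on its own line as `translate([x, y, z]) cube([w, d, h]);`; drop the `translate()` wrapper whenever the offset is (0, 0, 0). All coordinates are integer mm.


translate([284, 428, 0]) cube([73, 73, 454]);
translate([284, 1393, 0]) cube([73, 73, 454]);
translate([2230, 428, 0]) cube([73, 73, 454]);
translate([2230, 1393, 0]) cube([73, 73, 454]);
translate([357, 428, 246]) cube([1873, 23, 150]);
translate([357, 1443, 246]) cube([1873, 23, 150]);
translate([284, 501, 246]) cube([23, 892, 150]);
translate([2280, 501, 246]) cube([23, 892, 150]);
translate([414, 428, 396]) cube([82, 1038, 24]);
translate([553, 428, 396]) cube([82, 1038, 24]);
translate([692, 428, 396]) cube([82, 1038, 24]);
translate([831, 428, 396]) cube([82, 1038, 24]);
translate([970, 428, 396]) cube([82, 1038, 24]);
translate([1109, 428, 396]) cube([82, 1038, 24]);
translate([1248, 428, 396]) cube([82, 1038, 24]);
translate([1387, 428, 396]) cube([82, 1038, 24]);
translate([1526, 428, 396]) cube([82, 1038, 24]);
translate([1665, 428, 396]) cube([82, 1038, 24]);
translate([1804, 428, 396]) cube([82, 1038, 24]);
translate([1943, 428, 396]) cube([82, 1038, 24]);
translate([2082, 428, 396]) cube([82, 1038, 24]);


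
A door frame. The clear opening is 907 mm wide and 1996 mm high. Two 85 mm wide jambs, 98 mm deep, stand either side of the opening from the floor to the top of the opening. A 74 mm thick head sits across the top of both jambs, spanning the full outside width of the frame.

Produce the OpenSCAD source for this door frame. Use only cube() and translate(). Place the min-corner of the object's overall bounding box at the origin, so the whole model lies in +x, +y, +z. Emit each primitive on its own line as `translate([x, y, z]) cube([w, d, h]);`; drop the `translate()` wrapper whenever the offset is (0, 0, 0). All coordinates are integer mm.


cube([85, 98, 1996]);
translate([992, 0, 0]) cube([85, 98, 1996]);
translate([0, 0, 1996]) cube([1077, 98, 74]);


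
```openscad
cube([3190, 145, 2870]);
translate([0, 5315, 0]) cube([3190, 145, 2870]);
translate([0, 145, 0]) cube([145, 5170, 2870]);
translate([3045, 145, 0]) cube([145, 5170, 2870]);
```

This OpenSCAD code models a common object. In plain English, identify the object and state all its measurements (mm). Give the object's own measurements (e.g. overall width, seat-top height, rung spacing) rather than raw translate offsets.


The wall frame of a small rectangular building: four walls, each 2870 mm tall and 145 mm thick, enclosing a footprint 3190 mm (x) by 5460 mm (y) outside-to-outside, with no floor or roof. The front and back walls (the −y and +y sides) span the full width; the two side walls fit between them.


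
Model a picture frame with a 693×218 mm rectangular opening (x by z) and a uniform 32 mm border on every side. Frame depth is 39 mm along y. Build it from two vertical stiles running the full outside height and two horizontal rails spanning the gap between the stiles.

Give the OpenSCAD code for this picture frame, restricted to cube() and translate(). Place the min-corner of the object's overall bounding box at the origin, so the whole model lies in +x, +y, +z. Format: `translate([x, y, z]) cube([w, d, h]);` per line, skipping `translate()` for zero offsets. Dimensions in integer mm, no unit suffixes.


cube([32, 39, 282]);
translate([725, 0, 0]) cube([32, 39, 282]);
translate([32, 0, 0]) cube([693, 39, 32]);
translate([32, 0, 250]) cube([693, 39, 32]);


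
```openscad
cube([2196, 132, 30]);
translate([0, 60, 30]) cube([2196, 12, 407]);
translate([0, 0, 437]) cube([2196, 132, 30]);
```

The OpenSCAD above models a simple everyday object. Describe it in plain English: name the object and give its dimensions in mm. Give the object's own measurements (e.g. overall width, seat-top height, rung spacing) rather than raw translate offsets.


An I-beam lying along x, 2196 mm long. Overall section height 467 mm. Two flanges 132 mm wide (y) and 30 mm thick, one on the floor and one at the top; a web 12 mm thick runs between them, centred on the flange width.


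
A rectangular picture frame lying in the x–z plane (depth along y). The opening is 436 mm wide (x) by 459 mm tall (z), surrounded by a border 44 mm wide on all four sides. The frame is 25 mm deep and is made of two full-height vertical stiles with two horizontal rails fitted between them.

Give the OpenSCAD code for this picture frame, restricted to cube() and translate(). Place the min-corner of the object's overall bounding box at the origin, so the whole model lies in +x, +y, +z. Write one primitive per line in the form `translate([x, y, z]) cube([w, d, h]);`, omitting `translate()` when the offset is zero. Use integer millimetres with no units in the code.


cube([44, 25, 547]);
translate([480, 0, 0]) cube([44, 25, 547]);
translate([44, 0, 0]) cube([436, 25, 44]);
translate([44, 0, 503]) cube([436, 25, 44]);


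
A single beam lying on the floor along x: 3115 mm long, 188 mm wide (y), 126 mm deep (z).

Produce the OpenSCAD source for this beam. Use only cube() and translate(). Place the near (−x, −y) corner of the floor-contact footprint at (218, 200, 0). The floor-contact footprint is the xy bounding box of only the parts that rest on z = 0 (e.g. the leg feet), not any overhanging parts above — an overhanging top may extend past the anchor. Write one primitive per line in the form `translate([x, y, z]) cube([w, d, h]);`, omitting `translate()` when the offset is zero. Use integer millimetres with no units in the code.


translate([218, 200, 0]) cube([3115, 188, 126]);


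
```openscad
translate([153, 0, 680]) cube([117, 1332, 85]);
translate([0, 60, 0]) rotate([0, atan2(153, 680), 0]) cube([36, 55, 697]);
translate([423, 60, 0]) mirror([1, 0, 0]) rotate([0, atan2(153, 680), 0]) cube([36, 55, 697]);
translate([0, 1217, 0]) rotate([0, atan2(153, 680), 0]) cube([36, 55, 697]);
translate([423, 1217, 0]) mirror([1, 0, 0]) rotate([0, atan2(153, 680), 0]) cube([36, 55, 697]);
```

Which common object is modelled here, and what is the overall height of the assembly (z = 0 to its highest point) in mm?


A sawhorse. The overall height is 765 mm.

A beam across two mirrored pairs of raked legs — a sawhorse. The beam's underside is at z = 680 (matching the legs' vertical rise in atan2(153, 680)) and the beam is 85 mm tall, so its top is at 680 + 85 = 765 mm. The raked legs top out at the beam's underside, so that is the highest point.
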